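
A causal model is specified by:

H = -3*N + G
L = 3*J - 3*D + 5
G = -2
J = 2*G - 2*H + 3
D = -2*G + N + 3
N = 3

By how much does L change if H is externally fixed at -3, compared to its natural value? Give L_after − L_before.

-48

The intervention breaks the incoming arrows to H: H = -3*N + G no longer applies, and H = -3.
D = -2*G + N + 3  [with G=-2, N=3]  = 10
J = 2*G - 2*H + 3  [with G=-2, H=-3]  = 5
L = 3*J - 3*D + 5  [with J=5, D=10]  = -10
Without intervention: H = -3*N + G  [with N=3, G=-2]  = -11; D = -2*G + N + 3  [with G=-2, N=3]  = 10; J = 2*G - 2*H + 3  [with G=-2, H=-11]  = 21; L = 3*J - 3*D + 5  [with J=21, D=10]  = 38.
Change = -10 − 38 = -48.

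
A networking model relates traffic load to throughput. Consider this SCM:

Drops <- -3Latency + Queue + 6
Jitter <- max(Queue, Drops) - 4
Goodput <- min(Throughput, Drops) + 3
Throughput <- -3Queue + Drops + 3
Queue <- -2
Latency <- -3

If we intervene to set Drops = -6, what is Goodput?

The intervention breaks the incoming arrows to Drops: Drops <- -3Latency + Queue + 6 no longer applies, and Drops = -6.
Throughput = -3Queue + Drops + 3  [with Queue=-2, Drops=-6]  = 3
Goodput = min(Throughput, Drops) + 3  [with Throughput=3, Drops=-6]  = -3

-3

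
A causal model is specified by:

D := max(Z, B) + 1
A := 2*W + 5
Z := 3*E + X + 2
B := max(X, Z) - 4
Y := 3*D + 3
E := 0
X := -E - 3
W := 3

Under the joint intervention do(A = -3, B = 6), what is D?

Setting A = -3, B = 6 by intervention discards those variables' equations.
X = -E - 3  [with E=0]  = -3
Z = 3*E + X + 2  [with E=0, X=-3]  = -1
D = max(Z, B) + 1  [with Z=-1, B=6]  = 7

7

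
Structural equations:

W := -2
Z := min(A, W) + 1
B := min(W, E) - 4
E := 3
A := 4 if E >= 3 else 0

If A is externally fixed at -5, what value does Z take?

-4

Intervening sets A = -5 and removes its equation (A := 4 if E >= 3 else 0).
Z = min(A, W) + 1  [with A=-5, W=-2]  = -4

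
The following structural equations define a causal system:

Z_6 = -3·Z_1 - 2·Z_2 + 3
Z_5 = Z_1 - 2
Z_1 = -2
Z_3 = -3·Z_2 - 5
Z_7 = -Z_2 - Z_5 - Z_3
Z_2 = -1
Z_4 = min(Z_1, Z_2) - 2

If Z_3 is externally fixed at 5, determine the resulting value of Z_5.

-4

do(Z_3=5) replaces the equation Z_3 = -3·Z_2 - 5 with the constant Z_3 = 5.
Z_5 is not downstream of the intervention, so its value is determined by the original equations.
Z_5 = Z_1 - 2  [with Z_1=-2]  = -4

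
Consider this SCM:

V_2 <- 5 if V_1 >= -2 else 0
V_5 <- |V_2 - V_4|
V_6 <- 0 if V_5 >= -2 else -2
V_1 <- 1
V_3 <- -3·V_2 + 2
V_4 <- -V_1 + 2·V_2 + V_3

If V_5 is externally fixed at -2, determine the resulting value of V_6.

The intervention breaks the incoming arrows to V_5: V_5 <- |V_2 - V_4| no longer applies, and V_5 = -2.
V_6 = 0 if V_5 >= -2 else -2  [with V_5=-2]  = 0

0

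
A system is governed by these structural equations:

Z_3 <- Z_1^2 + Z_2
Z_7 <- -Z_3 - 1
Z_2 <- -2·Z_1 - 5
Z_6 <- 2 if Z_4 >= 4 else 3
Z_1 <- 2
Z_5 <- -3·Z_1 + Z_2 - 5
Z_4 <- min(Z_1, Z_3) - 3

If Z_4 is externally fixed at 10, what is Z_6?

Under do(Z_4=10), the mechanism Z_4 <- min(Z_1, Z_3) - 3 is discarded; Z_4 is fixed at 10.
Z_6 = 2 if Z_4 >= 4 else 3  [with Z_4=10]  = 2

2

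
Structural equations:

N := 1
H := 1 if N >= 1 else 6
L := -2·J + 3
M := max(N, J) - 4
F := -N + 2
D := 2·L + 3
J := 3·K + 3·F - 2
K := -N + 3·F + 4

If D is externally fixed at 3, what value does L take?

do(D=3) replaces the equation D := 2·L + 3 with the constant D = 3.
L is not downstream of the intervention, so its value is determined by the original equations.
F = -N + 2  [with N=1]  = 1
K = -N + 3·F + 4  [with N=1, F=1]  = 6
J = 3·K + 3·F - 2  [with K=6, F=1]  = 19
L = -2·J + 3  [with J=19]  = -35

-35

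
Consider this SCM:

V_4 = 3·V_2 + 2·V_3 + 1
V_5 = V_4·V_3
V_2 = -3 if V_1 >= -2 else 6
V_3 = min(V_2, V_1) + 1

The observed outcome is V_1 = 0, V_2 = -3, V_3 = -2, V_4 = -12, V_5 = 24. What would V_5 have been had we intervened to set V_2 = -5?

88

do(V_2=-5) replaces the equation V_2 = -3 if V_1 >= -2 else 6 with the constant V_2 = -5.
V_3 = min(V_2, V_1) + 1  [with V_2=-5, V_1=0]  = -4
V_4 = 3·V_2 + 2·V_3 + 1  [with V_2=-5, V_3=-4]  = -22
V_5 = V_4·V_3  [with V_4=-22, V_3=-4]  = 88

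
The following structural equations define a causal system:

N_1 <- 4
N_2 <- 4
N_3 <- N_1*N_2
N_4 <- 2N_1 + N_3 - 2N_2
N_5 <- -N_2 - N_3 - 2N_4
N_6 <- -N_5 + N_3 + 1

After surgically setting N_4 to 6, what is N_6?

Under do(N_4=6), the mechanism N_4 <- 2N_1 + N_3 - 2N_2 is discarded; N_4 is fixed at 6.
N_3 = N_1*N_2  [with N_1=4, N_2=4]  = 16
N_5 = -N_2 - N_3 - 2N_4  [with N_2=4, N_3=16, N_4=6]  = -32
N_6 = -N_5 + N_3 + 1  [with N_5=-32, N_3=16]  = 49

49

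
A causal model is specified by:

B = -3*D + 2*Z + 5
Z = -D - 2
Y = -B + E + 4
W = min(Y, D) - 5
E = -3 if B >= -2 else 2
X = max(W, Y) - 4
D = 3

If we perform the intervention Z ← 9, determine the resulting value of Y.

-13

do(Z=9) replaces the equation Z = -D - 2 with the constant Z = 9.
B = -3*D + 2*Z + 5  [with D=3, Z=9]  = 14
E = -3 if B >= -2 else 2  [with B=14]  = -3
Y = -B + E + 4  [with B=14, E=-3]  = -13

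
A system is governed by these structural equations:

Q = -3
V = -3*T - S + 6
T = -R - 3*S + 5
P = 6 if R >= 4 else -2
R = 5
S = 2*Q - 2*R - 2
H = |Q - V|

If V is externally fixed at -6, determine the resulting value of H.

Intervening sets V = -6 and removes its equation (V = -3*T - S + 6).
H = |Q - V|  [with Q=-3, V=-6]  = 3

3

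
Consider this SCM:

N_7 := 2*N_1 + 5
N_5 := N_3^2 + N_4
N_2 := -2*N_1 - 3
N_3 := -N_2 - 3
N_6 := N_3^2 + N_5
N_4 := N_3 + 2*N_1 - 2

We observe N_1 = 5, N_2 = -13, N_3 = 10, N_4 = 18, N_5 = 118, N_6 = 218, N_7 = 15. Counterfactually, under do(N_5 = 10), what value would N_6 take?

The intervention breaks the incoming arrows to N_5: N_5 := N_3^2 + N_4 no longer applies, and N_5 = 10.
N_2 = -2*N_1 - 3  [with N_1=5]  = -13
N_3 = -N_2 - 3  [with N_2=-13]  = 10
N_6 = N_3^2 + N_5  [with N_3=10, N_5=10]  = 110

110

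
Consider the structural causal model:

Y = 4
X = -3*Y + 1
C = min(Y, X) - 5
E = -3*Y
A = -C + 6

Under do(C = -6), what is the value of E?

do(C=-6) replaces the equation C = min(Y, X) - 5 with the constant C = -6.
E is not downstream of the intervention, so its value is determined by the original equations.
E = -3*Y  [with Y=4]  = -12

-12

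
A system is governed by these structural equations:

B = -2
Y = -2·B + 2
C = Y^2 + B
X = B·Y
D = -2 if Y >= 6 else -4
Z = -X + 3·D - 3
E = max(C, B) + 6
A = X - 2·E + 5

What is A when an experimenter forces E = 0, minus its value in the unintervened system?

80

do(E=0) replaces the equation E = max(C, B) + 6 with the constant E = 0.
Y = -2·B + 2  [with B=-2]  = 6
X = B·Y  [with B=-2, Y=6]  = -12
A = X - 2·E + 5  [with X=-12, E=0]  = -7
Without intervention: Y = -2·B + 2  [with B=-2]  = 6; C = Y^2 + B  [with Y=6, B=-2]  = 34; X = B·Y  [with B=-2, Y=6]  = -12; E = max(C, B) + 6  [with C=34, B=-2]  = 40; A = X - 2·E + 5  [with X=-12, E=40]  = -87.
Change = -7 − (-87) = 80.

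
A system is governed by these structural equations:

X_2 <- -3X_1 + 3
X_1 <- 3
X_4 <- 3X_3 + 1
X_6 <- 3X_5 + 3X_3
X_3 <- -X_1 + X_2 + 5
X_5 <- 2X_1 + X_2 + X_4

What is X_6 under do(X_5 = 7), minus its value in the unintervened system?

54

The intervention breaks the incoming arrows to X_5: X_5 <- 2X_1 + X_2 + X_4 no longer applies, and X_5 = 7.
X_2 = -3X_1 + 3  [with X_1=3]  = -6
X_3 = -X_1 + X_2 + 5  [with X_1=3, X_2=-6]  = -4
X_6 = 3X_5 + 3X_3  [with X_5=7, X_3=-4]  = 9
Without intervention: X_2 = -3X_1 + 3  [with X_1=3]  = -6; X_3 = -X_1 + X_2 + 5  [with X_1=3, X_2=-6]  = -4; X_4 = 3X_3 + 1  [with X_3=-4]  = -11; X_5 = 2X_1 + X_2 + X_4  [with X_1=3, X_2=-6, X_4=-11]  = -11; X_6 = 3X_5 + 3X_3  [with X_5=-11, X_3=-4]  = -45.
Change = 9 − (-45) = 54.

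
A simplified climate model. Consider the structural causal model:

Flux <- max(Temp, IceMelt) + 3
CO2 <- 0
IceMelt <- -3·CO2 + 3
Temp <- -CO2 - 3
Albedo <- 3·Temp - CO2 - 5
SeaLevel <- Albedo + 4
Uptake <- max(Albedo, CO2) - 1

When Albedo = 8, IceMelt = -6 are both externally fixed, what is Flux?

The joint intervention fixes Albedo = 8, IceMelt = -6, removing each variable's own equation.
Temp = -CO2 - 3  [with CO2=0]  = -3
Flux = max(Temp, IceMelt) + 3  [with Temp=-3, IceMelt=-6]  = 0

0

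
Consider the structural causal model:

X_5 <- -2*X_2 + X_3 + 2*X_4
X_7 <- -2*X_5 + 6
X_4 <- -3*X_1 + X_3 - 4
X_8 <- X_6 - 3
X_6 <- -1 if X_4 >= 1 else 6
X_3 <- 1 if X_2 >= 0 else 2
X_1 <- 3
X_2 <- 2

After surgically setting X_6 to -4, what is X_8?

Intervening sets X_6 = -4 and removes its equation (X_6 <- -1 if X_4 >= 1 else 6).
X_8 = X_6 - 3  [with X_6=-4]  = -7

-7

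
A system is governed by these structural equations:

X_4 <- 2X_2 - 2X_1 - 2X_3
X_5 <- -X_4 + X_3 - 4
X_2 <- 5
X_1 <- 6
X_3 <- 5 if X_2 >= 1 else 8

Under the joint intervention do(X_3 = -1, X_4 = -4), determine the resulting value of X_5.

-1

Setting X_3 = -1, X_4 = -4 by intervention discards those variables' equations.
X_5 = -X_4 + X_3 - 4  [with X_4=-4, X_3=-1]  = -1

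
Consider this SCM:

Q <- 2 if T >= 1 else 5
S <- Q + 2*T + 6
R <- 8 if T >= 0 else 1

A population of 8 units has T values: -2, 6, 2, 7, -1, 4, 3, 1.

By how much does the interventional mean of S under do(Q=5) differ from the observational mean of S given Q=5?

8

Under do(Q=5), Q's equation is replaced by Q=5 for every unit. Per-unit S: 7, 23, 15, 25, 9, 19, 17, 13. Mean = 16.
Observing Q=5 restricts to units where Q's equation naturally yields 5: T ∈ {-2, -1}. In that subpopulation S = 7, 9, mean 8.
Difference = 16 − 8 = 8.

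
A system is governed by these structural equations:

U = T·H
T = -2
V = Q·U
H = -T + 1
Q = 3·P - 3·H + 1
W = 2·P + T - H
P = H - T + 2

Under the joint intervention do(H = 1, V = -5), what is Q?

13

Setting H = 1, V = -5 by intervention discards those variables' equations.
P = H - T + 2  [with H=1, T=-2]  = 5
Q = 3·P - 3·H + 1  [with P=5, H=1]  = 13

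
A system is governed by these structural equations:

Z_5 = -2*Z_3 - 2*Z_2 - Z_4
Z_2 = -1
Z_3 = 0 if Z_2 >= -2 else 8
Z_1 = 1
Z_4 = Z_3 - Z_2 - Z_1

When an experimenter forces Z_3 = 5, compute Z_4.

The intervention breaks the incoming arrows to Z_3: Z_3 = 0 if Z_2 >= -2 else 8 no longer applies, and Z_3 = 5.
Z_4 = Z_3 - Z_2 - Z_1  [with Z_3=5, Z_2=-1, Z_1=1]  = 5

5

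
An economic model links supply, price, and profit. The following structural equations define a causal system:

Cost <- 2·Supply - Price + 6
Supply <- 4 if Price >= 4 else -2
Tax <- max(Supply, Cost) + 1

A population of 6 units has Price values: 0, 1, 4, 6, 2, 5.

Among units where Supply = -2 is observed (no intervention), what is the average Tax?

2

Conditioning on Supply=-2 selects the 3 unit(s) with Price ∈ {0, 1, 2}. Their Tax values: 3, 2, 1. Mean = 2.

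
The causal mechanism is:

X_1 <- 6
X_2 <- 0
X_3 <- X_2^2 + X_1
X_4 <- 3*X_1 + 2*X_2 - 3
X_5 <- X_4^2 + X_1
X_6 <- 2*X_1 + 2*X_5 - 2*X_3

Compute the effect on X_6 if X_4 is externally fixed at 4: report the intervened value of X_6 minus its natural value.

Under do(X_4=4), the mechanism X_4 <- 3*X_1 + 2*X_2 - 3 is discarded; X_4 is fixed at 4.
X_3 = X_2^2 + X_1  [with X_2=0, X_1=6]  = 6
X_5 = X_4^2 + X_1  [with X_4=4, X_1=6]  = 22
X_6 = 2*X_1 + 2*X_5 - 2*X_3  [with X_1=6, X_5=22, X_3=6]  = 44
Without intervention: X_3 = X_2^2 + X_1  [with X_2=0, X_1=6]  = 6; X_4 = 3*X_1 + 2*X_2 - 3  [with X_1=6, X_2=0]  = 15; X_5 = X_4^2 + X_1  [with X_4=15, X_1=6]  = 231; X_6 = 2*X_1 + 2*X_5 - 2*X_3  [with X_1=6, X_5=231, X_3=6]  = 462.
Change = 44 − 462 = -418.

-418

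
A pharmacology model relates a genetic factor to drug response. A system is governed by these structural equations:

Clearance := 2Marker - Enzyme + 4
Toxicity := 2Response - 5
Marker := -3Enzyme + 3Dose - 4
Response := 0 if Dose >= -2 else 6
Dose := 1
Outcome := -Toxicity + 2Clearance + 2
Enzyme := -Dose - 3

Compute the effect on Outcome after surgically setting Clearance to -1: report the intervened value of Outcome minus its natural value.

Intervening sets Clearance = -1 and removes its equation (Clearance := 2Marker - Enzyme + 4).
Response = 0 if Dose >= -2 else 6  [with Dose=1]  = 0
Toxicity = 2Response - 5  [with Response=0]  = -5
Outcome = -Toxicity + 2Clearance + 2  [with Toxicity=-5, Clearance=-1]  = 5
Without intervention: Enzyme = -Dose - 3  [with Dose=1]  = -4; Marker = -3Enzyme + 3Dose - 4  [with Enzyme=-4, Dose=1]  = 11; Response = 0 if Dose >= -2 else 6  [with Dose=1]  = 0; Toxicity = 2Response - 5  [with Response=0]  = -5; Clearance = 2Marker - Enzyme + 4  [with Marker=11, Enzyme=-4]  = 30; Outcome = -Toxicity + 2Clearance + 2  [with Toxicity=-5, Clearance=30]  = 67.
Change = 5 − 67 = -62.

-62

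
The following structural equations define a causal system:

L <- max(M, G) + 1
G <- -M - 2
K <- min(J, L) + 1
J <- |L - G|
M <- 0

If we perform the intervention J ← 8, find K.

Intervening sets J = 8 and removes its equation (J <- |L - G|).
G = -M - 2  [with M=0]  = -2
L = max(M, G) + 1  [with M=0, G=-2]  = 1
K = min(J, L) + 1  [with J=8, L=1]  = 2

2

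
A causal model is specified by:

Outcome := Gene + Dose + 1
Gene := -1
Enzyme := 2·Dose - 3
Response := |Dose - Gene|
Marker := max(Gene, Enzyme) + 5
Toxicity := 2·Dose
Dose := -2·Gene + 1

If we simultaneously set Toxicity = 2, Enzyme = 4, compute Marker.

Under do(Toxicity = 2, Enzyme = 4), each intervened variable's structural equation is replaced by its fixed value.
Marker = max(Gene, Enzyme) + 5  [with Gene=-1, Enzyme=4]  = 9

9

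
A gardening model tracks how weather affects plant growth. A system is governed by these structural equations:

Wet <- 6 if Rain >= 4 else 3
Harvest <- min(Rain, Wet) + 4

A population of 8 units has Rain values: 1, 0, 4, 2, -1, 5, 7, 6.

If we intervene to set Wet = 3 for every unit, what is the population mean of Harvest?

5.75

Under do(Wet=3), Wet's equation is replaced by Wet=3 for every unit. Per-unit Harvest: 5, 4, 7, 6, 3, 7, 7, 7. Mean = 5.75.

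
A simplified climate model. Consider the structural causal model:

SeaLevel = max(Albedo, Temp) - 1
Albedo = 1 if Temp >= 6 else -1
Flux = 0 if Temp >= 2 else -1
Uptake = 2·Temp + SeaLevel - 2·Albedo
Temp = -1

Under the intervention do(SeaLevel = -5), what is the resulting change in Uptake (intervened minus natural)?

do(SeaLevel=-5) replaces the equation SeaLevel = max(Albedo, Temp) - 1 with the constant SeaLevel = -5.
Albedo = 1 if Temp >= 6 else -1  [with Temp=-1]  = -1
Uptake = 2·Temp + SeaLevel - 2·Albedo  [with Temp=-1, SeaLevel=-5, Albedo=-1]  = -5
Without intervention: Albedo = 1 if Temp >= 6 else -1  [with Temp=-1]  = -1; SeaLevel = max(Albedo, Temp) - 1  [with Albedo=-1, Temp=-1]  = -2; Uptake = 2·Temp + SeaLevel - 2·Albedo  [with Temp=-1, SeaLevel=-2, Albedo=-1]  = -2.
Change = -5 − (-2) = -3.

-3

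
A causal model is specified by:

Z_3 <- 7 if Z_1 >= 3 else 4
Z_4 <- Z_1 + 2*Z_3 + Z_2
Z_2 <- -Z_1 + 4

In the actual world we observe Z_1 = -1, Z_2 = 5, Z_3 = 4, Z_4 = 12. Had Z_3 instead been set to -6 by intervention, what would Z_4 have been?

The intervention breaks the incoming arrows to Z_3: Z_3 <- 7 if Z_1 >= 3 else 4 no longer applies, and Z_3 = -6.
Z_2 = -Z_1 + 4  [with Z_1=-1]  = 5
Z_4 = Z_1 + 2*Z_3 + Z_2  [with Z_1=-1, Z_3=-6, Z_2=5]  = -8

-8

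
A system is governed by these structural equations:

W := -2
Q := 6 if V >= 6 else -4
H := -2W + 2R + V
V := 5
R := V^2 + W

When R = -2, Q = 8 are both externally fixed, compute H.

5

The joint intervention fixes R = -2, Q = 8, removing each variable's own equation.
H = -2W + 2R + V  [with W=-2, R=-2, V=5]  = 5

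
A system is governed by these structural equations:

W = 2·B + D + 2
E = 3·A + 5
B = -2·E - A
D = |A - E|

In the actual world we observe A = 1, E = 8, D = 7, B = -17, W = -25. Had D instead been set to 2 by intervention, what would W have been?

-30

do(D=2) replaces the equation D = |A - E| with the constant D = 2.
E = 3·A + 5  [with A=1]  = 8
B = -2·E - A  [with E=8, A=1]  = -17
W = 2·B + D + 2  [with B=-17, D=2]  = -30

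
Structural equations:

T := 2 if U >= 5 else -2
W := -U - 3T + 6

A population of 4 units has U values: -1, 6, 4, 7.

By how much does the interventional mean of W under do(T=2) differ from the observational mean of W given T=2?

Every unit gets T=2 under the intervention. W values become 1, -6, -4, -7; E[W|do(T=2)] = -4.
E[W|T=2] averages over only the 2 units with T=2 (U = 6, 7): W = -6, -7, mean -6.5.
Difference = -4 − (-6.5) = 2.5.

2.5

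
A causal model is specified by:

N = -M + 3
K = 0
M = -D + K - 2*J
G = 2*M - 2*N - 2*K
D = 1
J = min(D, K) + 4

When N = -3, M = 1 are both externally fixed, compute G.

8

Setting N = -3, M = 1 by intervention discards those variables' equations.
G = 2*M - 2*N - 2*K  [with M=1, N=-3, K=0]  = 8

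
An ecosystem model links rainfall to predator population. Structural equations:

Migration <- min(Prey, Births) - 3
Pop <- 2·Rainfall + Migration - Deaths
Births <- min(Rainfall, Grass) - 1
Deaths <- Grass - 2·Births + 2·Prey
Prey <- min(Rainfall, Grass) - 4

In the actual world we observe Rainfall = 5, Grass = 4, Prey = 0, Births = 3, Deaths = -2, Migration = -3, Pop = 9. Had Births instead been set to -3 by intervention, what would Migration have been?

Under do(Births=-3), the mechanism Births <- min(Rainfall, Grass) - 1 is discarded; Births is fixed at -3.
Prey = min(Rainfall, Grass) - 4  [with Rainfall=5, Grass=4]  = 0
Migration = min(Prey, Births) - 3  [with Prey=0, Births=-3]  = -6

-6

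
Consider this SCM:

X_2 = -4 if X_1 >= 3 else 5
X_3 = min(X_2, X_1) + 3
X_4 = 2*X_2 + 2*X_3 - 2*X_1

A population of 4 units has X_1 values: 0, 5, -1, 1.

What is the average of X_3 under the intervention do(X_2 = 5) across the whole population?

Every unit gets X_2=5 under the intervention. X_3 values become 3, 8, 2, 4; E[X_3|do(X_2=5)] = 4.25.

4.25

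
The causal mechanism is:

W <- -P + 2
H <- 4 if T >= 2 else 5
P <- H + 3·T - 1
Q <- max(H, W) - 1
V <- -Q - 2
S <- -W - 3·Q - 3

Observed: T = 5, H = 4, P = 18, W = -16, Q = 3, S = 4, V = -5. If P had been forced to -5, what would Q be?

do(P=-5) replaces the equation P <- H + 3·T - 1 with the constant P = -5.
H = 4 if T >= 2 else 5  [with T=5]  = 4
W = -P + 2  [with P=-5]  = 7
Q = max(H, W) - 1  [with H=4, W=7]  = 6

6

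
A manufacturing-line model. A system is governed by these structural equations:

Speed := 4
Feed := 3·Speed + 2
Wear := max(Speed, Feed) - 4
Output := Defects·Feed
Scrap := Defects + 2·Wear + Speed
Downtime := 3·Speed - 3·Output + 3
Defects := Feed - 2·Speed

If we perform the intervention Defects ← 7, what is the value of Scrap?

31

Intervening sets Defects = 7 and removes its equation (Defects := Feed - 2·Speed).
Feed = 3·Speed + 2  [with Speed=4]  = 14
Wear = max(Speed, Feed) - 4  [with Speed=4, Feed=14]  = 10
Scrap = Defects + 2·Wear + Speed  [with Defects=7, Wear=10, Speed=4]  = 31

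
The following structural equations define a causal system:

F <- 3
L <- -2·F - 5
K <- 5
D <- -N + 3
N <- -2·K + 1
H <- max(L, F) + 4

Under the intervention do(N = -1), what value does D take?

4

The intervention breaks the incoming arrows to N: N <- -2·K + 1 no longer applies, and N = -1.
D = -N + 3  [with N=-1]  = 4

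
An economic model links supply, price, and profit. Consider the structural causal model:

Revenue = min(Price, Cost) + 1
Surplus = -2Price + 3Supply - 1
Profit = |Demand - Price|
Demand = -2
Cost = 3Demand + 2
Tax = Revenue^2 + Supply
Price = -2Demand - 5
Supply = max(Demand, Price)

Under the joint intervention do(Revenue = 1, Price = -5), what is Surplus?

Under do(Revenue = 1, Price = -5), each intervened variable's structural equation is replaced by its fixed value.
Supply = max(Demand, Price)  [with Demand=-2, Price=-5]  = -2
Surplus = -2Price + 3Supply - 1  [with Price=-5, Supply=-2]  = 3

3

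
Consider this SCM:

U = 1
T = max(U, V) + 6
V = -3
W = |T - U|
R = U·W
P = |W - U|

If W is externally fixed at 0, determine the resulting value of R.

Under do(W=0), the mechanism W = |T - U| is discarded; W is fixed at 0.
R = U·W  [with U=1, W=0]  = 0

0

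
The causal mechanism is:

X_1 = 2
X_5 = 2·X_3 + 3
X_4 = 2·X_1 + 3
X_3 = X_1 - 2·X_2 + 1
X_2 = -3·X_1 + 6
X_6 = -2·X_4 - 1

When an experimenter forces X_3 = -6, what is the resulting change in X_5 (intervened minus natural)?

do(X_3=-6) replaces the equation X_3 = X_1 - 2·X_2 + 1 with the constant X_3 = -6.
X_5 = 2·X_3 + 3  [with X_3=-6]  = -9
Without intervention: X_2 = -3·X_1 + 6  [with X_1=2]  = 0; X_3 = X_1 - 2·X_2 + 1  [with X_1=2, X_2=0]  = 3; X_5 = 2·X_3 + 3  [with X_3=3]  = 9.
Change = -9 − 9 = -18.

-18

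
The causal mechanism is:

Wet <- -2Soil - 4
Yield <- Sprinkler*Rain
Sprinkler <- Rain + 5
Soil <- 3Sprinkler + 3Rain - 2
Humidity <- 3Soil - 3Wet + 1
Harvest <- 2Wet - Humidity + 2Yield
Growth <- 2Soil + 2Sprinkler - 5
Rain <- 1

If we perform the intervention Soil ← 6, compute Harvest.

The intervention breaks the incoming arrows to Soil: Soil <- 3Sprinkler + 3Rain - 2 no longer applies, and Soil = 6.
Sprinkler = Rain + 5  [with Rain=1]  = 6
Wet = -2Soil - 4  [with Soil=6]  = -16
Humidity = 3Soil - 3Wet + 1  [with Soil=6, Wet=-16]  = 67
Yield = Sprinkler*Rain  [with Sprinkler=6, Rain=1]  = 6
Harvest = 2Wet - Humidity + 2Yield  [with Wet=-16, Humidity=67, Yield=6]  = -87

-87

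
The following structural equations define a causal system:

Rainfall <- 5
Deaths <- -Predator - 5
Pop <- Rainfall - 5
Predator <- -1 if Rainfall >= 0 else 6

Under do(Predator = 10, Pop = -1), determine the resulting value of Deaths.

-15

The joint intervention fixes Predator = 10, Pop = -1, removing each variable's own equation.
Deaths = -Predator - 5  [with Predator=10]  = -15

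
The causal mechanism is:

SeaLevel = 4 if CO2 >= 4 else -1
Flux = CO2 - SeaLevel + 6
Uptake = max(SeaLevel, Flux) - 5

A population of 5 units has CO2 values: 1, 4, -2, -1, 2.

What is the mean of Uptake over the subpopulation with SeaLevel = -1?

2

Conditioning on SeaLevel=-1 selects the 4 unit(s) with CO2 ∈ {1, -2, -1, 2}. Their Uptake values: 3, 0, 1, 4. Mean = 2.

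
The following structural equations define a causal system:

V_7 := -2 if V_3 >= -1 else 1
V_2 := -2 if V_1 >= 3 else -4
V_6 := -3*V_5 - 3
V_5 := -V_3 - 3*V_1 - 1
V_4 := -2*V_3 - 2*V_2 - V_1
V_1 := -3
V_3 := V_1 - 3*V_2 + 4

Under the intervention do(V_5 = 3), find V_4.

The intervention breaks the incoming arrows to V_5: V_5 := -V_3 - 3*V_1 - 1 no longer applies, and V_5 = 3.
Since V_4 is not a descendant of the intervened variable, it is unaffected.
V_2 = -2 if V_1 >= 3 else -4  [with V_1=-3]  = -4
V_3 = V_1 - 3*V_2 + 4  [with V_1=-3, V_2=-4]  = 13
V_4 = -2*V_3 - 2*V_2 - V_1  [with V_3=13, V_2=-4, V_1=-3]  = -15

-15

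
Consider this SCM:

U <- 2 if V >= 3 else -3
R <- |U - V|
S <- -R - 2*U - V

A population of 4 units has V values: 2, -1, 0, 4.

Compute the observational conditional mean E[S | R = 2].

Conditioning on R=2 selects the 2 unit(s) with V ∈ {-1, 4}. Their S values: 5, -10. Mean = -2.5.

-2.5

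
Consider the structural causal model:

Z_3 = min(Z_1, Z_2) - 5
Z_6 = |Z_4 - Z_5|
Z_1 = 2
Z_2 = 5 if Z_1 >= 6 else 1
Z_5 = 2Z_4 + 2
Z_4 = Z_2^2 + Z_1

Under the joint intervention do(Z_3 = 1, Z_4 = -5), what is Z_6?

Setting Z_3 = 1, Z_4 = -5 by intervention discards those variables' equations.
Z_5 = 2Z_4 + 2  [with Z_4=-5]  = -8
Z_6 = |Z_4 - Z_5|  [with Z_4=-5, Z_5=-8]  = 3

3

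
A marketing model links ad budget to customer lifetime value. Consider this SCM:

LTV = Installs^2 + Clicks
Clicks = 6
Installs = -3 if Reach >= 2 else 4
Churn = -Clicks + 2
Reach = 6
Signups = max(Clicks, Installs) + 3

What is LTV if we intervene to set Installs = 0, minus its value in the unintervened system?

The intervention breaks the incoming arrows to Installs: Installs = -3 if Reach >= 2 else 4 no longer applies, and Installs = 0.
LTV = Installs^2 + Clicks  [with Installs=0, Clicks=6]  = 6
Without intervention: Installs = -3 if Reach >= 2 else 4  [with Reach=6]  = -3; LTV = Installs^2 + Clicks  [with Installs=-3, Clicks=6]  = 15.
Change = 6 − 15 = -9.

-9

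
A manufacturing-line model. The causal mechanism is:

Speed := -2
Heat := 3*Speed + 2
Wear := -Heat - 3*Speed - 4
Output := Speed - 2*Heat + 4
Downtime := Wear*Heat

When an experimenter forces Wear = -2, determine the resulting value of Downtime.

do(Wear=-2) replaces the equation Wear := -Heat - 3*Speed - 4 with the constant Wear = -2.
Heat = 3*Speed + 2  [with Speed=-2]  = -4
Downtime = Wear*Heat  [with Wear=-2, Heat=-4]  = 8

8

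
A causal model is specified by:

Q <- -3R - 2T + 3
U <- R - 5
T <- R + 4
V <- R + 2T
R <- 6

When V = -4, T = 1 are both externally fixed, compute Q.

Under do(V = -4, T = 1), each intervened variable's structural equation is replaced by its fixed value.
Q = -3R - 2T + 3  [with R=6, T=1]  = -17

-17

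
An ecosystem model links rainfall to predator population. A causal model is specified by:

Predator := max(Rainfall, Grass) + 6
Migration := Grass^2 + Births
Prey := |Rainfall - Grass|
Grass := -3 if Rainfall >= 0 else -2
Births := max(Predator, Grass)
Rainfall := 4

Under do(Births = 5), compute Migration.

The intervention breaks the incoming arrows to Births: Births := max(Predator, Grass) no longer applies, and Births = 5.
Grass = -3 if Rainfall >= 0 else -2  [with Rainfall=4]  = -3
Migration = Grass^2 + Births  [with Grass=-3, Births=5]  = 14

14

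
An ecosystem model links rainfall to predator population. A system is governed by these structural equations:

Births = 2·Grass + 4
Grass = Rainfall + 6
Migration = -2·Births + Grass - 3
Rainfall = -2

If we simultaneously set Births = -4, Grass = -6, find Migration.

-1

The joint intervention fixes Births = -4, Grass = -6, removing each variable's own equation.
Migration = -2·Births + Grass - 3  [with Births=-4, Grass=-6]  = -1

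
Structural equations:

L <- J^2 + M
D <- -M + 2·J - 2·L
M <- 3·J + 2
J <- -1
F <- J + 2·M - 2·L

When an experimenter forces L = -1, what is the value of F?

do(L=-1) replaces the equation L <- J^2 + M with the constant L = -1.
M = 3·J + 2  [with J=-1]  = -1
F = J + 2·M - 2·L  [with J=-1, M=-1, L=-1]  = -1

-1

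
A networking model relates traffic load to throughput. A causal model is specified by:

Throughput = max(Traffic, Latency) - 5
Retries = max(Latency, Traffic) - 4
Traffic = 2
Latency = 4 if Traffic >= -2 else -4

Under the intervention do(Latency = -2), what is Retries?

The intervention breaks the incoming arrows to Latency: Latency = 4 if Traffic >= -2 else -4 no longer applies, and Latency = -2.
Retries = max(Latency, Traffic) - 4  [with Latency=-2, Traffic=2]  = -2

-2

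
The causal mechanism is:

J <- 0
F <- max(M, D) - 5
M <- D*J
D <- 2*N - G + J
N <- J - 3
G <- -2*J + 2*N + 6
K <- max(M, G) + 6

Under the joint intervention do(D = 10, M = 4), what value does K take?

Under do(D = 10, M = 4), each intervened variable's structural equation is replaced by its fixed value.
N = J - 3  [with J=0]  = -3
G = -2*J + 2*N + 6  [with J=0, N=-3]  = 0
K = max(M, G) + 6  [with M=4, G=0]  = 10

10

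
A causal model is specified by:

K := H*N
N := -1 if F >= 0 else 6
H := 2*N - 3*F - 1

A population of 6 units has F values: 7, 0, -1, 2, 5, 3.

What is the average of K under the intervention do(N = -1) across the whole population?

The intervention sets N=-1 in all 6 units regardless of F. Recomputing K per unit gives 24, 3, 0, 9, 18, 12; average 11.

11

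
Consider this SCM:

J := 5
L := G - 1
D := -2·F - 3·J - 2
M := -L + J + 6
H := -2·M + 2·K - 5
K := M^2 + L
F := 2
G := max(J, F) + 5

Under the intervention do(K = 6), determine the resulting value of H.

Intervening sets K = 6 and removes its equation (K := M^2 + L).
G = max(J, F) + 5  [with J=5, F=2]  = 10
L = G - 1  [with G=10]  = 9
M = -L + J + 6  [with L=9, J=5]  = 2
H = -2·M + 2·K - 5  [with M=2, K=6]  = 3

3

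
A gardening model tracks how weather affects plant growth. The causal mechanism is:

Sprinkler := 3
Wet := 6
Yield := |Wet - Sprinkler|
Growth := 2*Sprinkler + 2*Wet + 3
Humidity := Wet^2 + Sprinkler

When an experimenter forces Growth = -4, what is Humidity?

The intervention breaks the incoming arrows to Growth: Growth := 2*Sprinkler + 2*Wet + 3 no longer applies, and Growth = -4.
Humidity is not downstream of the intervention, so its value is determined by the original equations.
Humidity = Wet^2 + Sprinkler  [with Wet=6, Sprinkler=3]  = 39

39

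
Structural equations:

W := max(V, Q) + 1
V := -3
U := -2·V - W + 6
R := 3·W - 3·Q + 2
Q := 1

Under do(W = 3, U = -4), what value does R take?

8

Setting W = 3, U = -4 by intervention discards those variables' equations.
R = 3·W - 3·Q + 2  [with W=3, Q=1]  = 8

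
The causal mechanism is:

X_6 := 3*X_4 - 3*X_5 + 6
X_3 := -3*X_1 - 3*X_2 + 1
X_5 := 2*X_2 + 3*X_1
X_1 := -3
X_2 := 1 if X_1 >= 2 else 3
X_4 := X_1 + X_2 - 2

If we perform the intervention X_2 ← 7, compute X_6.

Under do(X_2=7), the mechanism X_2 := 1 if X_1 >= 2 else 3 is discarded; X_2 is fixed at 7.
X_4 = X_1 + X_2 - 2  [with X_1=-3, X_2=7]  = 2
X_5 = 2*X_2 + 3*X_1  [with X_2=7, X_1=-3]  = 5
X_6 = 3*X_4 - 3*X_5 + 6  [with X_4=2, X_5=5]  = -3

-3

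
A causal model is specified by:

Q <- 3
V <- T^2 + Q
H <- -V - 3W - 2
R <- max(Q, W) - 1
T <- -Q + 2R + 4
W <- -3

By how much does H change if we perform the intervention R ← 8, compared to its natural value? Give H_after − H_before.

The intervention breaks the incoming arrows to R: R <- max(Q, W) - 1 no longer applies, and R = 8.
T = -Q + 2R + 4  [with Q=3, R=8]  = 17
V = T^2 + Q  [with T=17, Q=3]  = 292
H = -V - 3W - 2  [with V=292, W=-3]  = -285
Without intervention: R = max(Q, W) - 1  [with Q=3, W=-3]  = 2; T = -Q + 2R + 4  [with Q=3, R=2]  = 5; V = T^2 + Q  [with T=5, Q=3]  = 28; H = -V - 3W - 2  [with V=28, W=-3]  = -21.
Change = -285 − (-21) = -264.

-264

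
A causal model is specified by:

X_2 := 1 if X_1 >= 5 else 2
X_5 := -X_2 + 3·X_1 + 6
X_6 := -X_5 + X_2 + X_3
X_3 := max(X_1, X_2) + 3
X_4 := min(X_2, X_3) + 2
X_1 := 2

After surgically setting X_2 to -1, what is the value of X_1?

Under do(X_2=-1), the mechanism X_2 := 1 if X_1 >= 5 else 2 is discarded; X_2 is fixed at -1.
X_1 is not downstream of the intervention, so its value is determined by the original equations.

2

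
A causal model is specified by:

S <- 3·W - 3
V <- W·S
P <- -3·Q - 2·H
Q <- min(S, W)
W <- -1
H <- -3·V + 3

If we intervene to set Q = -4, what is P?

The intervention breaks the incoming arrows to Q: Q <- min(S, W) no longer applies, and Q = -4.
S = 3·W - 3  [with W=-1]  = -6
V = W·S  [with W=-1, S=-6]  = 6
H = -3·V + 3  [with V=6]  = -15
P = -3·Q - 2·H  [with Q=-4, H=-15]  = 42

42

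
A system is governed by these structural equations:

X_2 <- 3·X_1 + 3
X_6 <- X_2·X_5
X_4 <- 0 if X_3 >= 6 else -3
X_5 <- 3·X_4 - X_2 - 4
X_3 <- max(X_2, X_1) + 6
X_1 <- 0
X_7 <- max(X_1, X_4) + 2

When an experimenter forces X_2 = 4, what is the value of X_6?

Under do(X_2=4), the mechanism X_2 <- 3·X_1 + 3 is discarded; X_2 is fixed at 4.
X_3 = max(X_2, X_1) + 6  [with X_2=4, X_1=0]  = 10
X_4 = 0 if X_3 >= 6 else -3  [with X_3=10]  = 0
X_5 = 3·X_4 - X_2 - 4  [with X_4=0, X_2=4]  = -8
X_6 = X_2·X_5  [with X_2=4, X_5=-8]  = -32

-32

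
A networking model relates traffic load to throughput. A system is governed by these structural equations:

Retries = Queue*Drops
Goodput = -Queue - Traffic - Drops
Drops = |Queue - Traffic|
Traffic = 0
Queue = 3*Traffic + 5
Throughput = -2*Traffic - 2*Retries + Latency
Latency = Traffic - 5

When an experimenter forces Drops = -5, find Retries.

Intervening sets Drops = -5 and removes its equation (Drops = |Queue - Traffic|).
Queue = 3*Traffic + 5  [with Traffic=0]  = 5
Retries = Queue*Drops  [with Queue=5, Drops=-5]  = -25

-25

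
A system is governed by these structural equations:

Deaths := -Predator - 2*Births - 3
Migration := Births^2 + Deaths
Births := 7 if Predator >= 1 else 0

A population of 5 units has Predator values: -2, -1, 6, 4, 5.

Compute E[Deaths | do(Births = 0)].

-5.4

Under do(Births=0), Births's equation is replaced by Births=0 for every unit. Per-unit Deaths: -1, -2, -9, -7, -8. Mean = -5.4.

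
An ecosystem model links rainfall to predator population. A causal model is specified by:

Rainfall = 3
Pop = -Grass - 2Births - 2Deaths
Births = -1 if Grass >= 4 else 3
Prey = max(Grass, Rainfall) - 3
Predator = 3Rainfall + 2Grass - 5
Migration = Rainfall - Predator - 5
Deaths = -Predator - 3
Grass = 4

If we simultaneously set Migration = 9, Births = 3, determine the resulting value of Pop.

20

Under do(Migration = 9, Births = 3), each intervened variable's structural equation is replaced by its fixed value.
Predator = 3Rainfall + 2Grass - 5  [with Rainfall=3, Grass=4]  = 12
Deaths = -Predator - 3  [with Predator=12]  = -15
Pop = -Grass - 2Births - 2Deaths  [with Grass=4, Births=3, Deaths=-15]  = 20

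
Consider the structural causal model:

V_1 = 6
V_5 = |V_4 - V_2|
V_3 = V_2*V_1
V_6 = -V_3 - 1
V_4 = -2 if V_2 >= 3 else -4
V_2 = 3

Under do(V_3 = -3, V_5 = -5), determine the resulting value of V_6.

2

Setting V_3 = -3, V_5 = -5 by intervention discards those variables' equations.
V_6 = -V_3 - 1  [with V_3=-3]  = 2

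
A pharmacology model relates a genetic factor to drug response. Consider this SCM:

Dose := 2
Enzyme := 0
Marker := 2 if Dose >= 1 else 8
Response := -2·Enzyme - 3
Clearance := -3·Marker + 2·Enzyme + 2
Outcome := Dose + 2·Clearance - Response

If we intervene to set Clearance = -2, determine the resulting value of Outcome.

1

The intervention breaks the incoming arrows to Clearance: Clearance := -3·Marker + 2·Enzyme + 2 no longer applies, and Clearance = -2.
Response = -2·Enzyme - 3  [with Enzyme=0]  = -3
Outcome = Dose + 2·Clearance - Response  [with Dose=2, Clearance=-2, Response=-3]  = 1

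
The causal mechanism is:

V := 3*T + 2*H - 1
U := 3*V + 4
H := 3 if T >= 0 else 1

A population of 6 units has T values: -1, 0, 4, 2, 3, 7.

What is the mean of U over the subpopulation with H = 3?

Conditioning on H=3 selects the 5 unit(s) with T ∈ {0, 4, 2, 3, 7}. Their U values: 19, 55, 37, 46, 82. Mean = 47.8.

47.8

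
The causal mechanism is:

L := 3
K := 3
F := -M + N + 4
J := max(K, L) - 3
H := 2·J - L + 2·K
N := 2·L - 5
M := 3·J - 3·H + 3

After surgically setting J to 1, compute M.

-9

do(J=1) replaces the equation J := max(K, L) - 3 with the constant J = 1.
H = 2·J - L + 2·K  [with J=1, L=3, K=3]  = 5
M = 3·J - 3·H + 3  [with J=1, H=5]  = -9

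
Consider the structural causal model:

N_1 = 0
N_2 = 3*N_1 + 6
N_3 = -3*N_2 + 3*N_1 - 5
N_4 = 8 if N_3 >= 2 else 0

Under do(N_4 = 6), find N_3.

-23

Under do(N_4=6), the mechanism N_4 = 8 if N_3 >= 2 else 0 is discarded; N_4 is fixed at 6.
Since N_3 is not a descendant of the intervened variable, it is unaffected.
N_2 = 3*N_1 + 6  [with N_1=0]  = 6
N_3 = -3*N_2 + 3*N_1 - 5  [with N_2=6, N_1=0]  = -23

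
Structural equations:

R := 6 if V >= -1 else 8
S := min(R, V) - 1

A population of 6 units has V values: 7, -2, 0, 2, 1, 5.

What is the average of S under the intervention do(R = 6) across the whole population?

1

Every unit gets R=6 under the intervention. S values become 5, -3, -1, 1, 0, 4; E[S|do(R=6)] = 1.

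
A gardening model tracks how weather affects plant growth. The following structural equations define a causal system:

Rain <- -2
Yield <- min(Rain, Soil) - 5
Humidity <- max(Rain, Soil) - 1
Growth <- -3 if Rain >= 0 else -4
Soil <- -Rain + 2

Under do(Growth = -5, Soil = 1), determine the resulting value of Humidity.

0

The joint intervention fixes Growth = -5, Soil = 1, removing each variable's own equation.
Humidity = max(Rain, Soil) - 1  [with Rain=-2, Soil=1]  = 0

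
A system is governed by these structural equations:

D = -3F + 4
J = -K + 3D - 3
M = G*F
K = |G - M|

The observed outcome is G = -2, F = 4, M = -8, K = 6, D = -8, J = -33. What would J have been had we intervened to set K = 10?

-37

Under do(K=10), the mechanism K = |G - M| is discarded; K is fixed at 10.
D = -3F + 4  [with F=4]  = -8
J = -K + 3D - 3  [with K=10, D=-8]  = -37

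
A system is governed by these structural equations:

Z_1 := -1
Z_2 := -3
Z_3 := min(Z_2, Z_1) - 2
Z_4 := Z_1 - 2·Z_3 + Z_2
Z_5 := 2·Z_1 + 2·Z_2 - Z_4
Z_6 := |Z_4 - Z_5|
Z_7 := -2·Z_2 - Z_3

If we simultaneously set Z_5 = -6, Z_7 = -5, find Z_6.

12

Under do(Z_5 = -6, Z_7 = -5), each intervened variable's structural equation is replaced by its fixed value.
Z_3 = min(Z_2, Z_1) - 2  [with Z_2=-3, Z_1=-1]  = -5
Z_4 = Z_1 - 2·Z_3 + Z_2  [with Z_1=-1, Z_3=-5, Z_2=-3]  = 6
Z_6 = |Z_4 - Z_5|  [with Z_4=6, Z_5=-6]  = 12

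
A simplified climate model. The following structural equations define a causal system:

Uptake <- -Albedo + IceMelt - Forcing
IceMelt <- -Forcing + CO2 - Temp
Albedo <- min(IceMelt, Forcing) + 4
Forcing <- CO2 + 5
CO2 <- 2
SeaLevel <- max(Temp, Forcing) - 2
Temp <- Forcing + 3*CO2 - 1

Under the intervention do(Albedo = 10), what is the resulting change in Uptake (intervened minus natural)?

Under do(Albedo=10), the mechanism Albedo <- min(IceMelt, Forcing) + 4 is discarded; Albedo is fixed at 10.
Forcing = CO2 + 5  [with CO2=2]  = 7
Temp = Forcing + 3*CO2 - 1  [with Forcing=7, CO2=2]  = 12
IceMelt = -Forcing + CO2 - Temp  [with Forcing=7, CO2=2, Temp=12]  = -17
Uptake = -Albedo + IceMelt - Forcing  [with Albedo=10, IceMelt=-17, Forcing=7]  = -34
Without intervention: Forcing = CO2 + 5  [with CO2=2]  = 7; Temp = Forcing + 3*CO2 - 1  [with Forcing=7, CO2=2]  = 12; IceMelt = -Forcing + CO2 - Temp  [with Forcing=7, CO2=2, Temp=12]  = -17; Albedo = min(IceMelt, Forcing) + 4  [with IceMelt=-17, Forcing=7]  = -13; Uptake = -Albedo + IceMelt - Forcing  [with Albedo=-13, IceMelt=-17, Forcing=7]  = -11.
Change = -34 − (-11) = -23.

-23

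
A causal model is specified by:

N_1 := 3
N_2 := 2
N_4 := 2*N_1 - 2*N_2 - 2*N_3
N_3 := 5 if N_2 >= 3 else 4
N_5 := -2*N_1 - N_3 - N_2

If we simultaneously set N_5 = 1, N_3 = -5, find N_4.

Under do(N_5 = 1, N_3 = -5), each intervened variable's structural equation is replaced by its fixed value.
N_4 = 2*N_1 - 2*N_2 - 2*N_3  [with N_1=3, N_2=2, N_3=-5]  = 12

12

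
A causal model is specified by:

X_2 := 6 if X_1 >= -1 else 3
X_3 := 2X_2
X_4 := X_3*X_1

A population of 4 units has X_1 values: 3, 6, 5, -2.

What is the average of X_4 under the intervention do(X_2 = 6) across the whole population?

The intervention sets X_2=6 in all 4 units regardless of X_1. Recomputing X_4 per unit gives 36, 72, 60, -24; average 36.

36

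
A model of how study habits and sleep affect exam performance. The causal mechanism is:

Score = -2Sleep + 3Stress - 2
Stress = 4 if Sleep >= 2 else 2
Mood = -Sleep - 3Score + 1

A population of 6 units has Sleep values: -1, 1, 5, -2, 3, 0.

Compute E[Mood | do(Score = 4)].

The intervention sets Score=4 in all 6 units regardless of Sleep. Recomputing Mood per unit gives -10, -12, -16, -9, -14, -11; average -12.

-12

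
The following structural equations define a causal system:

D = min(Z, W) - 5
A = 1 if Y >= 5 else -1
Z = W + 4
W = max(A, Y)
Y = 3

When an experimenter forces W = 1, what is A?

Under do(W=1), the mechanism W = max(A, Y) is discarded; W is fixed at 1.
Since A is not a descendant of the intervened variable, it is unaffected.
A = 1 if Y >= 5 else -1  [with Y=3]  = -1

-1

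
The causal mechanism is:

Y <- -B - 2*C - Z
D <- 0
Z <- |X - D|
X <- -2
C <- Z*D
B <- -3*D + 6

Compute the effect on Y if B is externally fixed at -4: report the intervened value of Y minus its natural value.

10

Under do(B=-4), the mechanism B <- -3*D + 6 is discarded; B is fixed at -4.
Z = |X - D|  [with X=-2, D=0]  = 2
C = Z*D  [with Z=2, D=0]  = 0
Y = -B - 2*C - Z  [with B=-4, C=0, Z=2]  = 2
Without intervention: Z = |X - D|  [with X=-2, D=0]  = 2; B = -3*D + 6  [with D=0]  = 6; C = Z*D  [with Z=2, D=0]  = 0; Y = -B - 2*C - Z  [with B=6, C=0, Z=2]  = -8.
Change = 2 − (-8) = 10.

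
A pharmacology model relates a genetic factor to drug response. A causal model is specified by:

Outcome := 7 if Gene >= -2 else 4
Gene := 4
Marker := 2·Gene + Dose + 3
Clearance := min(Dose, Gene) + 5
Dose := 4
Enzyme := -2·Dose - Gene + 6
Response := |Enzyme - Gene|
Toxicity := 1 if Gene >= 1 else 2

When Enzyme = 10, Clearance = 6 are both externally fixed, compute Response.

Setting Enzyme = 10, Clearance = 6 by intervention discards those variables' equations.
Response = |Enzyme - Gene|  [with Enzyme=10, Gene=4]  = 6

6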